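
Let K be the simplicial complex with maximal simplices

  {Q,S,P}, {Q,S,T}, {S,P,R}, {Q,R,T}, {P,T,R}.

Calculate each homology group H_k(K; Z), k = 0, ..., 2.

H_0 ≅ Z,  H_1 ≅ Z,  H_2 = 0.

Take the total order P < Q < R < S < T on the vertex set. Then K (dimension 2) consists of the simplices:

  0-simplices (5): P, Q, R, S, T
  1-simplices (10): PQ, PR, PS, PT, QR, QS, QT, RS, RT, ST
  2-simplices (5): PQS, PRS, PRT, QRT, QST

Hence C_0 ≅ Z^5, C_1 ≅ Z^10, C_2 ≅ Z^5.

∂_1: C_1 → C_0 sends each edge [p,q] (with p < q) to q − p. For instance
  ∂PR = R − P.
The 5×10 boundary matrix has rank 4 and Smith normal form diag(1,1,1,1).

The boundary map ∂_2: C_2 → C_1 acts by ∂[p,q,r] = [q,r] − [p,r] + [p,q]. For instance
  ∂PQS = QS − PS + PQ,
  ∂PRS = RS − PS + PR.
This gives a 10×5 integer matrix of rank 5; reducing to Smith normal form yields diagonal entries (1,1,1,1,1).

Now H_k = ker ∂_k / im ∂_{k+1}, so:

  H_0: rank C_0 − rank ∂_1 = 5 − 4 = 1, and the invariant factors of ∂_1 are all 1, so H_0 = Z.
  H_1: rank ker ∂_1 − rank ∂_2 = (10 − 4) − 5 = 1, and the invariant factors of ∂_2 are all 1, so H_1 = Z.
  H_2: rank ker ∂_2 − rank ∂_3 = (5 − 5) − 0 = 0, and there is no ∂_3, so H_2 = 0.

(K is a triangulation of the Möbius band.)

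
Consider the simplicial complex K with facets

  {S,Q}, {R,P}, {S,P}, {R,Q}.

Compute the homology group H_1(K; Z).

H_1 = Z.

We work with the vertex ordering P < Q < R < S. The simplices of K, each written with vertices in increasing order, are:

  0-simplices (4): P, Q, R, S
  1-simplices (4): PR, PS, QR, QS

so the chain groups are C_0 ≅ Z^4, C_1 ≅ Z^4.

∂_1: C_1 → C_0 is given by ∂[p,q] = [q] − [p]. For instance
  ∂QR = R − Q.
The resulting 4×4 matrix has rank 3, and its Smith normal form has invariant factors (1,1,1).

Now H_k = ker ∂_k / im ∂_{k+1}, so:

  H_1: rank ker ∂_1 − rank ∂_2 = (4 − 3) − 0 = 1, and there is no ∂_2, so H_1 = Z.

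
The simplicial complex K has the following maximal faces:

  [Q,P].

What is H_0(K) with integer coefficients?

H_0 = Z.

Fix the vertex order P < Q and write every simplex with vertices in increasing order. Then dim K = 1 and the simplices of K are:

  0-simplices (2): P, Q
  1-simplices (1): PQ

so the chain groups are C_0 ≅ Z^2, C_1 ≅ Z^1.

Boundary ∂_1: C_1 → C_0 sends each edge [p,q] (with p < q) to q − p. For instance
  ∂PQ = Q − P.
This gives a 2×1 integer matrix of rank 1; reducing to Smith normal form yields diagonal entries (1).

Now H_k = ker ∂_k / im ∂_{k+1}, so:

  H_0: rank C_0 − rank ∂_1 = 2 − 1 = 1, and the invariant factors of ∂_1 are all 1, so H_0 = Z.

(K is a triangulation of the 1-simplex.)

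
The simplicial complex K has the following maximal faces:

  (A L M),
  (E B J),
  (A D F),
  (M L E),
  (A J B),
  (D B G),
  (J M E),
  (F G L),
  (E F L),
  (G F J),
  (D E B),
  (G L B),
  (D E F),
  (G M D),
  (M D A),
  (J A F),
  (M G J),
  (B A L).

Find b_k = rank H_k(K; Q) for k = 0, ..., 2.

Take the total order A < B < D < E < F < G < J < L < M on the vertex set. Then K (dimension 2) consists of the simplices:

  0-simplices (9): A, B, D, E, F, G, J, L, M
  1-simplices (27): AB, AD, AF, AJ, AL, AM, BD, BE, BG, BJ, BL, DE, DF, DG, DM, EF, EJ, EL, EM, FG, FJ, FL, GJ, GL, GM, JM, LM
  2-simplices (18): ABJ, ABL, ADF, ADM, AFJ, ALM, BDE, BDG, BEJ, BGL, DEF, DGM, EFL, EJM, ELM, FGJ, FGL, GJM

so the chain groups are C_0 ≅ Z^9, C_1 ≅ Z^27, C_2 ≅ Z^18.

∂_1: C_1 → C_0 sends each edge [p,q] (with p < q) to q − p.
As a 9×27 matrix over Z this has rank 8, with invariant factors (1,1,1,1,1,1,1,1).

The boundary map ∂_2: C_2 → C_1 acts by ∂[p,q,r] = [q,r] − [p,r] + [p,q]. For instance
  ∂BGL = GL − BL + BG,
  ∂BEJ = EJ − BJ + BE.
This gives a 27×18 integer matrix of rank 17; reducing to Smith normal form yields diagonal entries (1,1,1,1,1,1,1,1,1,1,1,1,1,1,1,1,1).

Computing H_k = (kernel of ∂_k) / (image of ∂_{k+1}):

  H_0: rank C_0 − rank ∂_1 = 9 − 8 = 1, and the invariant factors of ∂_1 are all 1, so H_0 ≅ Z.
  H_1: rank ker ∂_1 − rank ∂_2 = (27 − 8) − 17 = 2, and the invariant factors of ∂_2 are all 1, so H_1 ≅ Z^2.
  H_2: rank ker ∂_2 − rank ∂_3 = (18 − 17) − 0 = 1, and there is no ∂_3, so H_2 ≅ Z.

Hence the Betti numbers are b_0 = 1, b_1 = 2, b_2 = 1.

b_0 = 1, b_1 = 2, b_2 = 1.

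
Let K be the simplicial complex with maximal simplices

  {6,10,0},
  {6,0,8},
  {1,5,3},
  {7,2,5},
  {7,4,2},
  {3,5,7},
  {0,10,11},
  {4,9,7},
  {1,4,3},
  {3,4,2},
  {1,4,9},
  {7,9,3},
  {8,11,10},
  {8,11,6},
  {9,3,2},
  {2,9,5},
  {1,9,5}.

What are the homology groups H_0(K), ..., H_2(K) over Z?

H_0 ≅ Z^2,  H_1 ≅ Z × Z/2,  H_2 = 0.

Take the total order 0 < 1 < 2 < 3 < 4 < 5 < 6 < 7 < 8 < 9 < 10 < 11 on the vertex set. Then K (dimension 2) consists of the simplices:

  0-simplices (12): [0], [1], [2], [3], [4], [5], [6], [7], [8], [9], [10], [11]
  1-simplices (28): (28 of them)
  2-simplices (17): [0,6,8], [0,6,10], [0,10,11], [1,3,4], [1,3,5], [1,4,9], [1,5,9], [2,3,4], [2,3,9], [2,4,7], [2,5,7], [2,5,9], [3,5,7], [3,7,9], [4,7,9], [6,8,11], [8,10,11]

Hence C_0 ≅ Z^12, C_1 ≅ Z^28, C_2 ≅ Z^17.

Boundary ∂_1: C_1 → C_0 is given by ∂[p,q] = [q] − [p].
This gives a 12×28 integer matrix of rank 10; reducing to Smith normal form yields diagonal entries (1,1,1,1,1,1,1,1,1,1).

∂_2: C_2 → C_1 maps a triangle to the signed sum of its edges. For instance
  ∂[2,5,7] = [5,7] − [2,7] + [2,5],
  ∂[2,3,9] = [3,9] − [2,9] + [2,3].
The resulting 28×17 matrix has rank 17, and its Smith normal form has invariant factors (1,1,1,1,1,1,1,1,1,1,1,1,1,1,1,1,2).

Now H_k = ker ∂_k / im ∂_{k+1}, so:

  H_0: rank C_0 − rank ∂_1 = 12 − 10 = 2, and the invariant factors of ∂_1 are all 1, so H_0 ≅ Z^2.
  H_1: rank ker ∂_1 − rank ∂_2 = (28 − 10) − 17 = 1, and ∂_2 has invariant factor 2 > 1, so H_1 ≅ Z × Z/2.
  H_2: rank ker ∂_2 − rank ∂_3 = (17 − 17) − 0 = 0, and there is no ∂_3, so H_2 ≅ 0.

As a check, the Euler characteristic is 12 − 28 + 17 = 1, which agrees with 2 − 1 + 0 = 1.
(K is a triangulation of the disjoint union of the real projective plane RP^2 and the Möbius band.)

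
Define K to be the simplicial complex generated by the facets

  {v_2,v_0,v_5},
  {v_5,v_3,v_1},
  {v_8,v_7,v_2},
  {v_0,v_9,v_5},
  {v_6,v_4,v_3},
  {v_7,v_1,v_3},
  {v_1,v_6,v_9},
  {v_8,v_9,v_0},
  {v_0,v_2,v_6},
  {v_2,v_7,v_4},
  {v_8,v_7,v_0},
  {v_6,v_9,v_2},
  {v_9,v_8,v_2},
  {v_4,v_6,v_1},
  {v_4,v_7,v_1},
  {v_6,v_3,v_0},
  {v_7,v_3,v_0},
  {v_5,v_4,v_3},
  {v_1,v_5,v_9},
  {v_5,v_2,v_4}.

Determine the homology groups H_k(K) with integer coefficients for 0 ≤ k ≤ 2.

H_0 ≅ Z,  H_1 ≅ Z ⊕ Z/2,  H_2 = 0.

Take the total order v_0 < v_1 < v_2 < v_3 < v_4 < v_5 < v_6 < v_7 < v_8 < v_9 on the vertex set. Then K (dimension 2) consists of the simplices:

  0-simplices (10): [v_0], [v_1], [v_2], [v_3], [v_4], [v_5], [v_6], [v_7], [v_8], [v_9]
  1-simplices (30): (30 of them)
  2-simplices (20): (20 of them)

so the chain groups are C_0 ≅ Z^10, C_1 ≅ Z^30, C_2 ≅ Z^20.

Boundary ∂_1: C_1 → C_0 sends each edge [p,q] (with p < q) to q − p.
The 10×30 boundary matrix has rank 9 and Smith normal form diag(1,1,1,1,1,1,1,1,1).

The boundary map ∂_2: C_2 → C_1 sends each 2-simplex [p,q,r] to [q,r] − [p,r] + [p,q]. For instance
  ∂[v_0,v_2,v_6] = [v_2,v_6] − [v_0,v_6] + [v_0,v_2],
  ∂[v_1,v_3,v_5] = [v_3,v_5] − [v_1,v_5] + [v_1,v_3].
The resulting 30×20 matrix has rank 20, and its Smith normal form has invariant factors (1,1,1,1,1,1,1,1,1,1,1,1,1,1,1,1,1,1,1,2).

From H_k ≅ ker(∂_k) / im(∂_{k+1}) we obtain:

  H_0: rank C_0 − rank ∂_1 = 10 − 9 = 1, and the invariant factors of ∂_1 are all 1, so H_0 = Z.
  H_1: rank ker ∂_1 − rank ∂_2 = (30 − 9) − 20 = 1, and ∂_2 has invariant factor 2 > 1, so H_1 = Z ⊕ Z/2.
  H_2: rank ker ∂_2 − rank ∂_3 = (20 − 20) − 0 = 0, and there is no ∂_3, so H_2 = 0.

As a check, the Euler characteristic is 10 − 30 + 20 = 0, which agrees with 1 − 1 + 0 = 0.
(K is a triangulation of the Klein bottle.)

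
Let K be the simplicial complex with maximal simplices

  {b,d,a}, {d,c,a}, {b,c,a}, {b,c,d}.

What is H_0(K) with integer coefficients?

H_0 = Z.

Order the vertices as a < b < c < d. Listing each simplex with vertices in this order, K has dimension 2 with simplices:

  0-simplices (4): a, b, c, d
  1-simplices (6): ab, ac, ad, bc, bd, cd
  2-simplices (4): abc, abd, acd, bcd

giving chain groups C_0 ≅ Z^4, C_1 ≅ Z^6, C_2 ≅ Z^4.

The boundary map ∂_1: C_1 → C_0 sends each edge [p,q] (with p < q) to q − p. For instance
  ∂cd = d − c.
As a 4×6 matrix over Z this has rank 3, with invariant factors (1,1,1).

Boundary ∂_2: C_2 → C_1 maps a triangle to the signed sum of its edges. For instance
  ∂abc = bc − ac + ab,
  ∂acd = cd − ad + ac.
This gives a 6×4 integer matrix of rank 3; reducing to Smith normal form yields diagonal entries (1,1,1).

Reading off H_k = ker ∂_k / im ∂_{k+1}:

  H_0: rank C_0 − rank ∂_1 = 4 − 3 = 1, and the invariant factors of ∂_1 are all 1, so H_0 = Z.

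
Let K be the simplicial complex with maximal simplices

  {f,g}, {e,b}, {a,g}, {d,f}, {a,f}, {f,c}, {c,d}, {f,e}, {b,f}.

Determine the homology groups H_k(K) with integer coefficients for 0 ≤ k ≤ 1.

We work with the vertex ordering a < b < c < d < e < f < g. The simplices of K, each written with vertices in increasing order, are:

  0-simplices (7): a, b, c, d, e, f, g
  1-simplices (9): af, ag, be, bf, cd, cf, df, ef, fg

giving chain groups C_0 ≅ Z^7, C_1 ≅ Z^9.

Boundary ∂_1: C_1 → C_0 maps an edge to its endpoints' difference, ∂[p,q] = q − p.
The 7×9 boundary matrix has rank 6 and Smith normal form diag(1,1,1,1,1,1).

Computing H_k = (kernel of ∂_k) / (image of ∂_{k+1}):

  H_0: rank C_0 − rank ∂_1 = 7 − 6 = 1, and the invariant factors of ∂_1 are all 1, so H_0 ≅ Z.
  H_1: rank ker ∂_1 − rank ∂_2 = (9 − 6) − 0 = 3, and there is no ∂_2, so H_1 ≅ Z^3.

H_0 = Z,  H_1 = Z^3.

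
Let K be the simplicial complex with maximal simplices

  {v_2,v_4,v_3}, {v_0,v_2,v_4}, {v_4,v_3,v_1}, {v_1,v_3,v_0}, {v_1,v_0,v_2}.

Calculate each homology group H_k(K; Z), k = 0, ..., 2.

Fix the vertex order v_0 < v_1 < v_2 < v_3 < v_4 and write every simplex with vertices in increasing order. Then dim K = 2 and the simplices of K are:

  0-simplices (5): [v_0], [v_1], [v_2], [v_3], [v_4]
  1-simplices (10): [v_0,v_1], [v_0,v_2], [v_0,v_3], [v_0,v_4], [v_1,v_2], [v_1,v_3], [v_1,v_4], [v_2,v_3], [v_2,v_4], [v_3,v_4]
  2-simplices (5): [v_0,v_1,v_2], [v_0,v_1,v_3], [v_0,v_2,v_4], [v_1,v_3,v_4], [v_2,v_3,v_4]

so the chain groups are C_0 ≅ Z^5, C_1 ≅ Z^10, C_2 ≅ Z^5.

Boundary ∂_1: C_1 → C_0 maps an edge to its endpoints' difference, ∂[p,q] = q − p.
The resulting 5×10 matrix has rank 4, and its Smith normal form has invariant factors (1,1,1,1).

Boundary ∂_2: C_2 → C_1 sends each 2-simplex [p,q,r] to [q,r] − [p,r] + [p,q]. For instance
  ∂[v_2,v_3,v_4] = [v_3,v_4] − [v_2,v_4] + [v_2,v_3],
  ∂[v_0,v_1,v_2] = [v_1,v_2] − [v_0,v_2] + [v_0,v_1].
The resulting 10×5 matrix has rank 5, and its Smith normal form has invariant factors (1,1,1,1,1).

Reading off H_k = ker ∂_k / im ∂_{k+1}:

  H_0: rank C_0 − rank ∂_1 = 5 − 4 = 1, and the invariant factors of ∂_1 are all 1, so H_0 ≅ Z.
  H_1: rank ker ∂_1 − rank ∂_2 = (10 − 4) − 5 = 1, and the invariant factors of ∂_2 are all 1, so H_1 ≅ Z.
  H_2: rank ker ∂_2 − rank ∂_3 = (5 − 5) − 0 = 0, and there is no ∂_3, so H_2 ≅ 0.

H_0 ≅ Z,  H_1 ≅ Z,  H_2 = 0.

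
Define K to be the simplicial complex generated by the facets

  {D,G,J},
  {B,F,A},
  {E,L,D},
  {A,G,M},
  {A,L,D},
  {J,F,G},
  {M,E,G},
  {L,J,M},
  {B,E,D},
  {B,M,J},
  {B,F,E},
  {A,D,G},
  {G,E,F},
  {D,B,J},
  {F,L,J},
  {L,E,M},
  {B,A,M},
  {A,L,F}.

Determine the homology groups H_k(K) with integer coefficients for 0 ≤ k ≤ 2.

Order the vertices as A < B < D < E < F < G < J < L < M. Listing each simplex with vertices in this order, K has dimension 2 with simplices:

  0-simplices (9): A, B, D, E, F, G, J, L, M
  1-simplices (27): AB, AD, AF, AG, AL, AM, BD, BE, BF, BJ, BM, DE, DG, DJ, DL, EF, EG, EL, EM, FG, FJ, FL, GJ, GM, JL, JM, LM
  2-simplices (18): ABF, ABM, ADG, ADL, AFL, AGM, BDE, BDJ, BEF, BJM, DEL, DGJ, EFG, EGM, ELM, FGJ, FJL, JLM

Hence C_0 ≅ Z^9, C_1 ≅ Z^27, C_2 ≅ Z^18.

∂_1: C_1 → C_0 maps an edge to its endpoints' difference, ∂[p,q] = q − p. For instance
  ∂DL = L − D.
The resulting 9×27 matrix has rank 8, and its Smith normal form has invariant factors (1,1,1,1,1,1,1,1).

Boundary ∂_2: C_2 → C_1 acts by ∂[p,q,r] = [q,r] − [p,r] + [p,q]. For instance
  ∂ADG = DG − AG + AD,
  ∂AGM = GM − AM + AG.
The resulting 27×18 matrix has rank 17, and its Smith normal form has invariant factors (1,1,1,1,1,1,1,1,1,1,1,1,1,1,1,1,1).

Reading off H_k = ker ∂_k / im ∂_{k+1}:

  H_0: rank C_0 − rank ∂_1 = 9 − 8 = 1, and the invariant factors of ∂_1 are all 1, so H_0 = Z.
  H_1: rank ker ∂_1 − rank ∂_2 = (27 − 8) − 17 = 2, and the invariant factors of ∂_2 are all 1, so H_1 = Z^2.
  H_2: rank ker ∂_2 − rank ∂_3 = (18 − 17) − 0 = 1, and there is no ∂_3, so H_2 = Z.

H_0 ≅ Z,  H_1 ≅ Z^2,  H_2 ≅ Z.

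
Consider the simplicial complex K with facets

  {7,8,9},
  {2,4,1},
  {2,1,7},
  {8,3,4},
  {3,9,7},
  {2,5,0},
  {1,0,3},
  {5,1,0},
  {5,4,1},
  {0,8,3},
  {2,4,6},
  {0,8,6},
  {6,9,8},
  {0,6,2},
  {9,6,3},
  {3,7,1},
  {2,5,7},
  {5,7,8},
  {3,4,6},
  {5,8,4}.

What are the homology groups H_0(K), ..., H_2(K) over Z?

H_0 ≅ Z,  H_1 ≅ Z ⊕ Z/2Z,  H_2 = 0.

Order the vertices as 0 < 1 < 2 < 3 < 4 < 5 < 6 < 7 < 8 < 9. Listing each simplex with vertices in this order, K has dimension 2 with simplices:

  0-simplices (10): [0], [1], [2], [3], [4], [5], [6], [7], [8], [9]
  1-simplices (30): (30 of them)
  2-simplices (20): (20 of them)

so the chain groups are C_0 ≅ Z^10, C_1 ≅ Z^30, C_2 ≅ Z^20.

Boundary ∂_1: C_1 → C_0 sends each edge [p,q] (with p < q) to q − p.
As a 10×30 matrix over Z this has rank 9, with invariant factors (1,1,1,1,1,1,1,1,1).

∂_2: C_2 → C_1 sends each 2-simplex [p,q,r] to [q,r] − [p,r] + [p,q]. For instance
  ∂[3,4,8] = [4,8] − [3,8] + [3,4],
  ∂[6,8,9] = [8,9] − [6,9] + [6,8].
The resulting 30×20 matrix has rank 20, and its Smith normal form has invariant factors (1,1,1,1,1,1,1,1,1,1,1,1,1,1,1,1,1,1,1,2).

Reading off H_k = ker ∂_k / im ∂_{k+1}:

  H_0: rank C_0 − rank ∂_1 = 10 − 9 = 1, and the invariant factors of ∂_1 are all 1, so H_0 ≅ Z.
  H_1: rank ker ∂_1 − rank ∂_2 = (30 − 9) − 20 = 1, and ∂_2 has invariant factor 2 > 1, so H_1 ≅ Z ⊕ Z/2Z.
  H_2: rank ker ∂_2 − rank ∂_3 = (20 − 20) − 0 = 0, and there is no ∂_3, so H_2 ≅ 0.

(K is a triangulation of the Klein bottle.)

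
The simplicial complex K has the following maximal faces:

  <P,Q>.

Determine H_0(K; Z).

Order the vertices as P < Q. Listing each simplex with vertices in this order, K has dimension 1 with simplices:

  0-simplices (2): P, Q
  1-simplices (1): PQ

Hence C_0 ≅ Z^2, C_1 ≅ Z^1.

∂_1: C_1 → C_0 is given by ∂[p,q] = [q] − [p]. For instance
  ∂PQ = Q − P.
This gives a 2×1 integer matrix of rank 1; reducing to Smith normal form yields diagonal entries (1).

Computing H_k = (kernel of ∂_k) / (image of ∂_{k+1}):

  H_0: rank C_0 − rank ∂_1 = 2 − 1 = 1, and the invariant factors of ∂_1 are all 1, so H_0 ≅ Z.

(K is a triangulation of the 1-simplex.)

H_0 = Z.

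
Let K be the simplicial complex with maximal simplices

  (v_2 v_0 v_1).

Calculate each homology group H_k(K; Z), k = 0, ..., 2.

Order the vertices as v_0 < v_1 < v_2. Listing each simplex with vertices in this order, K has dimension 2 with simplices:

  0-simplices (3): [v_0], [v_1], [v_2]
  1-simplices (3): [v_0,v_1], [v_0,v_2], [v_1,v_2]
  2-simplices (1): [v_0,v_1,v_2]

Hence C_0 ≅ Z^3, C_1 ≅ Z^3, C_2 ≅ Z^1.

Boundary ∂_1: C_1 → C_0 sends each edge [p,q] (with p < q) to q − p. For instance
  ∂[v_1,v_2] = [v_2] − [v_1].
This gives a 3×3 integer matrix of rank 2; reducing to Smith normal form yields diagonal entries (1,1).

∂_2: C_2 → C_1 sends each 2-simplex [p,q,r] to [q,r] − [p,r] + [p,q]. For instance
  ∂[v_0,v_1,v_2] = [v_1,v_2] − [v_0,v_2] + [v_0,v_1].
As a 3×1 matrix over Z this has rank 1, with invariant factors (1).

Computing H_k = (kernel of ∂_k) / (image of ∂_{k+1}):

  H_0: rank C_0 − rank ∂_1 = 3 − 2 = 1, and the invariant factors of ∂_1 are all 1, so H_0 ≅ Z.
  H_1: rank ker ∂_1 − rank ∂_2 = (3 − 2) − 1 = 0, and the invariant factors of ∂_2 are all 1, so H_1 ≅ 0.
  H_2: rank ker ∂_2 − rank ∂_3 = (1 − 1) − 0 = 0, and there is no ∂_3, so H_2 ≅ 0.

H_0 ≅ Z,  H_1 = 0,  H_2 = 0.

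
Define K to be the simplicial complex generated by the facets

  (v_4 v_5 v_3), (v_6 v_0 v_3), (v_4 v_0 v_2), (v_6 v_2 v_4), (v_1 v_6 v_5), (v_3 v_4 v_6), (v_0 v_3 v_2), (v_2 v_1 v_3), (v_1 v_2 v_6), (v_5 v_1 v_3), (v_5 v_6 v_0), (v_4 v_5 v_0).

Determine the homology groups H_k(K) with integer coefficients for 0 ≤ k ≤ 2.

Order the vertices as v_0 < v_1 < v_2 < v_3 < v_4 < v_5 < v_6. Listing each simplex with vertices in this order, K has dimension 2 with simplices:

  0-simplices (7): [v_0], [v_1], [v_2], [v_3], [v_4], [v_5], [v_6]
  1-simplices (18): (18 of them)
  2-simplices (12): (12 of them)

Hence C_0 ≅ Z^7, C_1 ≅ Z^18, C_2 ≅ Z^12.

The boundary map ∂_1: C_1 → C_0 sends each edge [p,q] (with p < q) to q − p. For instance
  ∂[v_0,v_4] = [v_4] − [v_0].
The 7×18 boundary matrix has rank 6 and Smith normal form diag(1,1,1,1,1,1).

∂_2: C_2 → C_1 sends each 2-simplex [p,q,r] to [q,r] − [p,r] + [p,q]. For instance
  ∂[v_1,v_3,v_5] = [v_3,v_5] − [v_1,v_5] + [v_1,v_3],
  ∂[v_1,v_5,v_6] = [v_5,v_6] − [v_1,v_6] + [v_1,v_5].
The 18×12 boundary matrix has rank 12 and Smith normal form diag(1,1,1,1,1,1,1,1,1,1,1,2).

Reading off H_k = ker ∂_k / im ∂_{k+1}:

  H_0: rank C_0 − rank ∂_1 = 7 − 6 = 1, and the invariant factors of ∂_1 are all 1, so H_0 ≅ Z.
  H_1: rank ker ∂_1 − rank ∂_2 = (18 − 6) − 12 = 0, and ∂_2 has invariant factor 2 > 1, so H_1 ≅ Z/2Z.
  H_2: rank ker ∂_2 − rank ∂_3 = (12 − 12) − 0 = 0, and there is no ∂_3, so H_2 ≅ 0.

H_0 = Z,  H_1 = Z/2Z,  H_2 = 0.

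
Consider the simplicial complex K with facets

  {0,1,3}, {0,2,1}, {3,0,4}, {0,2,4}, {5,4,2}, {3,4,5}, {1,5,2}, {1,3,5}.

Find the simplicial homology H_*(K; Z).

We work with the vertex ordering 0 < 1 < 2 < 3 < 4 < 5. The simplices of K, each written with vertices in increasing order, are:

  0-simplices (6): [0], [1], [2], [3], [4], [5]
  1-simplices (12): [0,1], [0,2], [0,3], [0,4], [1,2], [1,3], [1,5], [2,4], [2,5], [3,4], [3,5], [4,5]
  2-simplices (8): [0,1,2], [0,1,3], [0,2,4], [0,3,4], [1,2,5], [1,3,5], [2,4,5], [3,4,5]

giving chain groups C_0 ≅ Z^6, C_1 ≅ Z^12, C_2 ≅ Z^8.

∂_1: C_1 → C_0 is given by ∂[p,q] = [q] − [p].
The 6×12 boundary matrix has rank 5 and Smith normal form diag(1,1,1,1,1).

Boundary ∂_2: C_2 → C_1 sends each 2-simplex [p,q,r] to [q,r] − [p,r] + [p,q]. For instance
  ∂[1,2,5] = [2,5] − [1,5] + [1,2],
  ∂[0,2,4] = [2,4] − [0,4] + [0,2].
The 12×8 boundary matrix has rank 7 and Smith normal form diag(1,1,1,1,1,1,1).

Reading off H_k = ker ∂_k / im ∂_{k+1}:

  H_0: rank C_0 − rank ∂_1 = 6 − 5 = 1, and the invariant factors of ∂_1 are all 1, so H_0 = Z.
  H_1: rank ker ∂_1 − rank ∂_2 = (12 − 5) − 7 = 0, and the invariant factors of ∂_2 are all 1, so H_1 = 0.
  H_2: rank ker ∂_2 − rank ∂_3 = (8 − 7) − 0 = 1, and there is no ∂_3, so H_2 = Z.

(K is a triangulation of the 2-sphere S^2.)

H_0 ≅ Z,  H_1 = 0,  H_2 ≅ Z.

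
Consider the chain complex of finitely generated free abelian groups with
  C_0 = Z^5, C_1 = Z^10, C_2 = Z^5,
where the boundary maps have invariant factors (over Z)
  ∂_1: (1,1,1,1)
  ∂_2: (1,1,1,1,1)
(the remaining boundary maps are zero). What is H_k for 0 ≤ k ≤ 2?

H_0: b_0 = 5 − 0 − 4 = 1; torsion from ∂_1 factors > 1: none. So H_0 = Z.
H_1: b_1 = 10 − 4 − 5 = 1; torsion from ∂_2 factors > 1: none. So H_1 = Z.
H_2: b_2 = 5 − 5 − 0 = 0; torsion from ∂_3 factors > 1: none. So H_2 = 0.

H_0 = Z,  H_1 = Z,  H_2 = 0.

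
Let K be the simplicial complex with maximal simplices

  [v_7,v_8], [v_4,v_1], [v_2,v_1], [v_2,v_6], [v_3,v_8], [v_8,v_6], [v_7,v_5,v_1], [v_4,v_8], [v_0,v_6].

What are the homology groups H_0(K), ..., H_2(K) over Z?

H_0 = Z,  H_1 = Z^2,  H_2 = 0.

Fix the vertex order v_0 < v_1 < v_2 < v_3 < v_4 < v_5 < v_6 < v_7 < v_8 and write every simplex with vertices in increasing order. Then dim K = 2 and the simplices of K are:

  0-simplices (9): [v_0], [v_1], [v_2], [v_3], [v_4], [v_5], [v_6], [v_7], [v_8]
  1-simplices (11): [v_0,v_6], [v_1,v_2], [v_1,v_4], [v_1,v_5], [v_1,v_7], [v_2,v_6], [v_3,v_8], [v_4,v_8], [v_5,v_7], [v_6,v_8], [v_7,v_8]
  2-simplices (1): [v_1,v_5,v_7]

giving chain groups C_0 ≅ Z^9, C_1 ≅ Z^11, C_2 ≅ Z^1.

Boundary ∂_1: C_1 → C_0 is given by ∂[p,q] = [q] − [p]. For instance
  ∂[v_7,v_8] = [v_8] − [v_7].
As a 9×11 matrix over Z this has rank 8, with invariant factors (1,1,1,1,1,1,1,1).

∂_2: C_2 → C_1 maps a triangle to the signed sum of its edges. For instance
  ∂[v_1,v_5,v_7] = [v_5,v_7] − [v_1,v_7] + [v_1,v_5].
The 11×1 boundary matrix has rank 1 and Smith normal form diag(1).

Computing H_k = (kernel of ∂_k) / (image of ∂_{k+1}):

  H_0: rank C_0 − rank ∂_1 = 9 − 8 = 1, and the invariant factors of ∂_1 are all 1, so H_0 ≅ Z.
  H_1: rank ker ∂_1 − rank ∂_2 = (11 − 8) − 1 = 2, and the invariant factors of ∂_2 are all 1, so H_1 ≅ Z^2.
  H_2: rank ker ∂_2 − rank ∂_3 = (1 − 1) − 0 = 0, and there is no ∂_3, so H_2 ≅ 0.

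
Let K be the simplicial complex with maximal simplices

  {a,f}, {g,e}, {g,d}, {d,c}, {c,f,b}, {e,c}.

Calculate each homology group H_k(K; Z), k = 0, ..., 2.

H_0 ≅ Z,  H_1 ≅ Z,  H_2 = 0.

Take the total order a < b < c < d < e < f < g on the vertex set. Then K (dimension 2) consists of the simplices:

  0-simplices (7): a, b, c, d, e, f, g
  1-simplices (8): af, bc, bf, cd, ce, cf, dg, eg
  2-simplices (1): bcf

Hence C_0 ≅ Z^7, C_1 ≅ Z^8, C_2 ≅ Z^1.

Boundary ∂_1: C_1 → C_0 is given by ∂[p,q] = [q] − [p].
As a 7×8 matrix over Z this has rank 6, with invariant factors (1,1,1,1,1,1).

The boundary map ∂_2: C_2 → C_1 acts by ∂[p,q,r] = [q,r] − [p,r] + [p,q]. For instance
  ∂bcf = cf − bf + bc.
The 8×1 boundary matrix has rank 1 and Smith normal form diag(1).

Now H_k = ker ∂_k / im ∂_{k+1}, so:

  H_0: rank C_0 − rank ∂_1 = 7 − 6 = 1, and the invariant factors of ∂_1 are all 1, so H_0 ≅ Z.
  H_1: rank ker ∂_1 − rank ∂_2 = (8 − 6) − 1 = 1, and the invariant factors of ∂_2 are all 1, so H_1 ≅ Z.
  H_2: rank ker ∂_2 − rank ∂_3 = (1 − 1) − 0 = 0, and there is no ∂_3, so H_2 ≅ 0.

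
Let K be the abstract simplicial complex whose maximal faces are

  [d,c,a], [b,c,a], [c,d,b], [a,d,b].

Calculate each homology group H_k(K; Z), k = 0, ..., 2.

We work with the vertex ordering a < b < c < d. The simplices of K, each written with vertices in increasing order, are:

  0-simplices (4): a, b, c, d
  1-simplices (6): ab, ac, ad, bc, bd, cd
  2-simplices (4): abc, abd, acd, bcd

so the chain groups are C_0 ≅ Z^4, C_1 ≅ Z^6, C_2 ≅ Z^4.

∂_1: C_1 → C_0 is given by ∂[p,q] = [q] − [p].
As a 4×6 matrix over Z this has rank 3, with invariant factors (1,1,1).

∂_2: C_2 → C_1 acts by ∂[p,q,r] = [q,r] − [p,r] + [p,q]. For instance
  ∂bcd = cd − bd + bc,
  ∂acd = cd − ad + ac.
The resulting 6×4 matrix has rank 3, and its Smith normal form has invariant factors (1,1,1).

Now H_k = ker ∂_k / im ∂_{k+1}, so:

  H_0: rank C_0 − rank ∂_1 = 4 − 3 = 1, and the invariant factors of ∂_1 are all 1, so H_0 = Z.
  H_1: rank ker ∂_1 − rank ∂_2 = (6 − 3) − 3 = 0, and the invariant factors of ∂_2 are all 1, so H_1 = 0.
  H_2: rank ker ∂_2 − rank ∂_3 = (4 − 3) − 0 = 1, and there is no ∂_3, so H_2 = Z.

As a check, the Euler characteristic is 4 − 6 + 4 = 2, which agrees with 1 − 0 + 1 = 2.

H_0 ≅ Z,  H_1 = 0,  H_2 ≅ Z.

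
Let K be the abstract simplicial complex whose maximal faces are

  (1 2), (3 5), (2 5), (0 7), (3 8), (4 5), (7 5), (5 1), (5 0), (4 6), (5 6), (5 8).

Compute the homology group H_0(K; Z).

We work with the vertex ordering 0 < 1 < 2 < 3 < 4 < 5 < 6 < 7 < 8. The simplices of K, each written with vertices in increasing order, are:

  0-simplices (9): [0], [1], [2], [3], [4], [5], [6], [7], [8]
  1-simplices (12): [0,5], [0,7], [1,2], [1,5], [2,5], [3,5], [3,8], [4,5], [4,6], [5,6], [5,7], [5,8]

Hence C_0 ≅ Z^9, C_1 ≅ Z^12.

Boundary ∂_1: C_1 → C_0 sends each edge [p,q] (with p < q) to q − p. For instance
  ∂[2,5] = [5] − [2].
The 9×12 boundary matrix has rank 8 and Smith normal form diag(1,1,1,1,1,1,1,1).

Computing H_k = (kernel of ∂_k) / (image of ∂_{k+1}):

  H_0: rank C_0 − rank ∂_1 = 9 − 8 = 1, and the invariant factors of ∂_1 are all 1, so H_0 ≅ Z.

H_0 = Z.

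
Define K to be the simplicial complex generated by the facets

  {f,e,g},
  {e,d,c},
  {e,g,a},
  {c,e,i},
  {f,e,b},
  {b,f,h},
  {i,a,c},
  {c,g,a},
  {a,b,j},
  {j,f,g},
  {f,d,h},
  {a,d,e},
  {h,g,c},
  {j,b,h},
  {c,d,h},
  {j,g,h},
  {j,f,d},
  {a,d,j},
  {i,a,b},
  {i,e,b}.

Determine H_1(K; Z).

H_1 ≅ Z ⊕ Z/2.

Order the vertices as a < b < c < d < e < f < g < h < i < j. Listing each simplex with vertices in this order, K has dimension 2 with simplices:

  0-simplices (10): a, b, c, d, e, f, g, h, i, j
  1-simplices (30): ab, ac, ad, ae, ag, ai, aj, be, bf, bh, bi, bj, cd, ce, cg, ch, ci, de, df, dh, dj, ef, eg, ei, fg, fh, fj, gh, gj, hj
  2-simplices (20): abi, abj, acg, aci, ade, adj, aeg, bef, bei, bfh, bhj, cde, cdh, cei, cgh, dfh, dfj, efg, fgj, ghj

Hence C_0 ≅ Z^10, C_1 ≅ Z^30, C_2 ≅ Z^20.

The boundary map ∂_1: C_1 → C_0 is given by ∂[p,q] = [q] − [p]. For instance
  ∂bi = i − b.
The 10×30 boundary matrix has rank 9 and Smith normal form diag(1,1,1,1,1,1,1,1,1).

The boundary map ∂_2: C_2 → C_1 acts by ∂[p,q,r] = [q,r] − [p,r] + [p,q]. For instance
  ∂ghj = hj − gj + gh,
  ∂bei = ei − bi + be.
The 30×20 boundary matrix has rank 20 and Smith normal form diag(1,1,1,1,1,1,1,1,1,1,1,1,1,1,1,1,1,1,1,2).

Now H_k = ker ∂_k / im ∂_{k+1}, so:

  H_1: rank ker ∂_1 − rank ∂_2 = (30 − 9) − 20 = 1, and ∂_2 has invariant factor 2 > 1, so H_1 ≅ Z ⊕ Z/2.

(K is a triangulation of the Klein bottle.)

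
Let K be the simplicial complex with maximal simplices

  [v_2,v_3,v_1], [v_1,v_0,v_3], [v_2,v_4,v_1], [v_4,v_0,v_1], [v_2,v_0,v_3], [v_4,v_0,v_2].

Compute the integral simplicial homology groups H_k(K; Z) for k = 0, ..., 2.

H_0 ≅ Z,  H_1 = 0,  H_2 ≅ Z.

K has 5 vertices, 9 edges, 6 triangles.
rank ∂_0 = 0, rank ∂_1 = 4 ⇒ b_0 = 5 − 0 − 4 = 1; all invariant factors of ∂_1 are 1 so no torsion. So H_0 = Z.
rank ∂_1 = 4, rank ∂_2 = 5 ⇒ b_1 = 9 − 4 − 5 = 0; all invariant factors of ∂_2 are 1 so no torsion. So H_1 = 0.
rank ∂_2 = 5, rank ∂_3 = 0 ⇒ b_2 = 6 − 5 − 0 = 1. So H_2 = Z.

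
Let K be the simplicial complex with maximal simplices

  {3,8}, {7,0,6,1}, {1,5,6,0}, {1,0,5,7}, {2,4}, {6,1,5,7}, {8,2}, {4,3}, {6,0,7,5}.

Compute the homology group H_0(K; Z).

H_0 ≅ Z^2.

Order the vertices as 0 < 1 < 2 < 3 < 4 < 5 < 6 < 7 < 8. Listing each simplex with vertices in this order, K has dimension 3 with simplices:

  0-simplices (9): [0], [1], [2], [3], [4], [5], [6], [7], [8]
  1-simplices (14): [0,1], [0,5], [0,6], [0,7], [1,5], [1,6], [1,7], [2,4], [2,8], [3,4], [3,8], [5,6], [5,7], [6,7]
  2-simplices (10): [0,1,5], [0,1,6], [0,1,7], [0,5,6], [0,5,7], [0,6,7], [1,5,6], [1,5,7], [1,6,7], [5,6,7]
  3-simplices (5): [0,1,5,6], [0,1,5,7], [0,1,6,7], [0,5,6,7], [1,5,6,7]

so the chain groups are C_0 ≅ Z^9, C_1 ≅ Z^14, C_2 ≅ Z^10, C_3 ≅ Z^5.

The boundary map ∂_1: C_1 → C_0 maps an edge to its endpoints' difference, ∂[p,q] = q − p. For instance
  ∂[5,7] = [7] − [5].
This gives a 9×14 integer matrix of rank 7; reducing to Smith normal form yields diagonal entries (1,1,1,1,1,1,1).

Boundary ∂_2: C_2 → C_1 acts by ∂[p,q,r] = [q,r] − [p,r] + [p,q]. For instance
  ∂[0,1,6] = [1,6] − [0,6] + [0,1],
  ∂[1,6,7] = [6,7] − [1,7] + [1,6].
This gives a 14×10 integer matrix of rank 6; reducing to Smith normal form yields diagonal entries (1,1,1,1,1,1).

The boundary map ∂_3: C_3 → C_2 sends each 3-simplex σ to the alternating sum Σ_i (−1)^i (σ with its i-th vertex removed). For instance
  ∂[0,1,5,6] = [1,5,6] − [0,5,6] + [0,1,6] − [0,1,5],
  ∂[1,5,6,7] = [5,6,7] − [1,6,7] + [1,5,7] − [1,5,6].
The resulting 10×5 matrix has rank 4, and its Smith normal form has invariant factors (1,1,1,1).

Now H_k = ker ∂_k / im ∂_{k+1}, so:

  H_0: rank C_0 − rank ∂_1 = 9 − 7 = 2, and the invariant factors of ∂_1 are all 1, so H_0 = Z^2.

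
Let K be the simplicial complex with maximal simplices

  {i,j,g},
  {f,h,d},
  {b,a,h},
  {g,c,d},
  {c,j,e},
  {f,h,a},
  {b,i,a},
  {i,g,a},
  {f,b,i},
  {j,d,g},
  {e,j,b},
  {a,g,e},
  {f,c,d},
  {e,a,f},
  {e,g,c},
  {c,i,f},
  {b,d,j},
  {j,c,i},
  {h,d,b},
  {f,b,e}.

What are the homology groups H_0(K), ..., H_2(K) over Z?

H_0 ≅ Z,  H_1 ≅ Z ⊕ Z_2,  H_2 = 0.

Order the vertices as a < b < c < d < e < f < g < h < i < j. Listing each simplex with vertices in this order, K has dimension 2 with simplices:

  0-simplices (10): a, b, c, d, e, f, g, h, i, j
  1-simplices (30): ab, ae, af, ag, ah, ai, bd, be, bf, bh, bi, bj, cd, ce, cf, cg, ci, cj, df, dg, dh, dj, ef, eg, ej, fh, fi, gi, gj, ij
  2-simplices (20): abh, abi, aef, aeg, afh, agi, bdh, bdj, bef, bej, bfi, cdf, cdg, ceg, cej, cfi, cij, dfh, dgj, gij

so the chain groups are C_0 ≅ Z^10, C_1 ≅ Z^30, C_2 ≅ Z^20.

The boundary map ∂_1: C_1 → C_0 is given by ∂[p,q] = [q] − [p].
As a 10×30 matrix over Z this has rank 9, with invariant factors (1,1,1,1,1,1,1,1,1).

Boundary ∂_2: C_2 → C_1 maps a triangle to the signed sum of its edges. For instance
  ∂aef = ef − af + ae,
  ∂gij = ij − gj + gi.
This gives a 30×20 integer matrix of rank 20; reducing to Smith normal form yields diagonal entries (1,1,1,1,1,1,1,1,1,1,1,1,1,1,1,1,1,1,1,2).

From H_k ≅ ker(∂_k) / im(∂_{k+1}) we obtain:

  H_0: rank C_0 − rank ∂_1 = 10 − 9 = 1, and the invariant factors of ∂_1 are all 1, so H_0 ≅ Z.
  H_1: rank ker ∂_1 − rank ∂_2 = (30 − 9) − 20 = 1, and ∂_2 has invariant factor 2 > 1, so H_1 ≅ Z ⊕ Z_2.
  H_2: rank ker ∂_2 − rank ∂_3 = (20 − 20) − 0 = 0, and there is no ∂_3, so H_2 ≅ 0.

(K is a triangulation of the Klein bottle.)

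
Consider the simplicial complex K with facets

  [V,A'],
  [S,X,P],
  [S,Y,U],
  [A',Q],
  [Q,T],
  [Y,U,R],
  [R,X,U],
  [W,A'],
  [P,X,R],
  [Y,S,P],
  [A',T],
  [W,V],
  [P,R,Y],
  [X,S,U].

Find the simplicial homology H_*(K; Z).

H_0 = Z^2,  H_1 = Z^2,  H_2 = Z.

We work with the vertex ordering P < Q < R < S < T < U < V < W < X < Y < A'. The simplices of K, each written with vertices in increasing order, are:

  0-simplices (11): [P], [Q], [R], [S], [T], [U], [V], [W], [X], [Y], [A']
  1-simplices (18): [P,R], [P,S], [P,X], [P,Y], [Q,T], [Q,A'], [R,U], [R,X], [R,Y], [S,U], [S,X], [S,Y], [T,A'], [U,X], [U,Y], [V,W], [V,A'], [W,A']
  2-simplices (8): [P,R,X], [P,R,Y], [P,S,X], [P,S,Y], [R,U,X], [R,U,Y], [S,U,X], [S,U,Y]

giving chain groups C_0 ≅ Z^11, C_1 ≅ Z^18, C_2 ≅ Z^8.

∂_1: C_1 → C_0 maps an edge to its endpoints' difference, ∂[p,q] = q − p.
This gives a 11×18 integer matrix of rank 9; reducing to Smith normal form yields diagonal entries (1,1,1,1,1,1,1,1,1).

∂_2: C_2 → C_1 maps a triangle to the signed sum of its edges. For instance
  ∂[P,S,Y] = [S,Y] − [P,Y] + [P,S],
  ∂[R,U,Y] = [U,Y] − [R,Y] + [R,U].
This gives a 18×8 integer matrix of rank 7; reducing to Smith normal form yields diagonal entries (1,1,1,1,1,1,1).

From H_k ≅ ker(∂_k) / im(∂_{k+1}) we obtain:

  H_0: rank C_0 − rank ∂_1 = 11 − 9 = 2, and the invariant factors of ∂_1 are all 1, so H_0 = Z^2.
  H_1: rank ker ∂_1 − rank ∂_2 = (18 − 9) − 7 = 2, and the invariant factors of ∂_2 are all 1, so H_1 = Z^2.
  H_2: rank ker ∂_2 − rank ∂_3 = (8 − 7) − 0 = 1, and there is no ∂_3, so H_2 = Z.

As a check, the Euler characteristic is 11 − 18 + 8 = 1, which agrees with 2 − 2 + 1 = 1.
(K is a triangulation of the disjoint union of a wedge of 2 circles and the 2-sphere S^2.)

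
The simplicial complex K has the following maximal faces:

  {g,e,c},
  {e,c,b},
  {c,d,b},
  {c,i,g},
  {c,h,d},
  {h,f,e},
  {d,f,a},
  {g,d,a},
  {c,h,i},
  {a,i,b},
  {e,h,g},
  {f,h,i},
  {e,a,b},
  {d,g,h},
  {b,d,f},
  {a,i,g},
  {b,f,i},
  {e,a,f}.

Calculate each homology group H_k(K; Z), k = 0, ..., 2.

Order the vertices as a < b < c < d < e < f < g < h < i. Listing each simplex with vertices in this order, K has dimension 2 with simplices:

  0-simplices (9): a, b, c, d, e, f, g, h, i
  1-simplices (27): ab, ad, ae, af, ag, ai, bc, bd, be, bf, bi, cd, ce, cg, ch, ci, df, dg, dh, ef, eg, eh, fh, fi, gh, gi, hi
  2-simplices (18): abe, abi, adf, adg, aef, agi, bcd, bce, bdf, bfi, cdh, ceg, cgi, chi, dgh, efh, egh, fhi

so the chain groups are C_0 ≅ Z^9, C_1 ≅ Z^27, C_2 ≅ Z^18.

Boundary ∂_1: C_1 → C_0 sends each edge [p,q] (with p < q) to q − p.
The 9×27 boundary matrix has rank 8 and Smith normal form diag(1,1,1,1,1,1,1,1).

∂_2: C_2 → C_1 acts by ∂[p,q,r] = [q,r] − [p,r] + [p,q]. For instance
  ∂dgh = gh − dh + dg,
  ∂fhi = hi − fi + fh.
The resulting 27×18 matrix has rank 18, and its Smith normal form has invariant factors (1,1,1,1,1,1,1,1,1,1,1,1,1,1,1,1,1,2).

Computing H_k = (kernel of ∂_k) / (image of ∂_{k+1}):

  H_0: rank C_0 − rank ∂_1 = 9 − 8 = 1, and the invariant factors of ∂_1 are all 1, so H_0 ≅ Z.
  H_1: rank ker ∂_1 − rank ∂_2 = (27 − 8) − 18 = 1, and ∂_2 has invariant factor 2 > 1, so H_1 ≅ Z × Z/2.
  H_2: rank ker ∂_2 − rank ∂_3 = (18 − 18) − 0 = 0, and there is no ∂_3, so H_2 ≅ 0.

As a check, the Euler characteristic is 9 − 27 + 18 = 0, which agrees with 1 − 1 + 0 = 0.
(K is a triangulation of the Klein bottle.)

H_0 = Z,  H_1 = Z × Z/2,  H_2 = 0.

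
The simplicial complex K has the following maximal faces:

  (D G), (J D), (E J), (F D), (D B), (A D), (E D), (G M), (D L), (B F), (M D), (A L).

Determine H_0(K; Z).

Take the total order A < B < D < E < F < G < J < L < M on the vertex set. Then K (dimension 1) consists of the simplices:

  0-simplices (9): A, B, D, E, F, G, J, L, M
  1-simplices (12): AD, AL, BD, BF, DE, DF, DG, DJ, DL, DM, EJ, GM

giving chain groups C_0 ≅ Z^9, C_1 ≅ Z^12.

∂_1: C_1 → C_0 maps an edge to its endpoints' difference, ∂[p,q] = q − p. For instance
  ∂GM = M − G.
This gives a 9×12 integer matrix of rank 8; reducing to Smith normal form yields diagonal entries (1,1,1,1,1,1,1,1).

Reading off H_k = ker ∂_k / im ∂_{k+1}:

  H_0: rank C_0 − rank ∂_1 = 9 − 8 = 1, and the invariant factors of ∂_1 are all 1, so H_0 = Z.

H_0 = Z.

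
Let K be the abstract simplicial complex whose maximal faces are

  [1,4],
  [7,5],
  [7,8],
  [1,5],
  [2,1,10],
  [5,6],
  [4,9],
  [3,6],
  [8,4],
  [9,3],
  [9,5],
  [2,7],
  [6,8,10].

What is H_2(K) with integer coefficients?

Take the total order 1 < 2 < 3 < 4 < 5 < 6 < 7 < 8 < 9 < 10 on the vertex set. Then K (dimension 2) consists of the simplices:

  0-simplices (10): [1], [2], [3], [4], [5], [6], [7], [8], [9], [10]
  1-simplices (17): [1,2], [1,4], [1,5], [1,10], [2,7], [2,10], [3,6], [3,9], [4,8], [4,9], [5,6], [5,7], [5,9], [6,8], [6,10], [7,8], [8,10]
  2-simplices (2): [1,2,10], [6,8,10]

so the chain groups are C_0 ≅ Z^10, C_1 ≅ Z^17, C_2 ≅ Z^2.

The boundary map ∂_1: C_1 → C_0 maps an edge to its endpoints' difference, ∂[p,q] = q − p.
As a 10×17 matrix over Z this has rank 9, with invariant factors (1,1,1,1,1,1,1,1,1).

Boundary ∂_2: C_2 → C_1 maps a triangle to the signed sum of its edges. For instance
  ∂[6,8,10] = [8,10] − [6,10] + [6,8],
  ∂[1,2,10] = [2,10] − [1,10] + [1,2].
This gives a 17×2 integer matrix of rank 2; reducing to Smith normal form yields diagonal entries (1,1).

Reading off H_k = ker ∂_k / im ∂_{k+1}:

  H_2: rank ker ∂_2 − rank ∂_3 = (2 − 2) − 0 = 0, and there is no ∂_3, so H_2 = 0.

H_2 ≅ 0.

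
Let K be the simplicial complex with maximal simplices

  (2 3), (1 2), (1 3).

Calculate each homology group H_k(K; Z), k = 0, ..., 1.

Order the vertices as 1 < 2 < 3. Listing each simplex with vertices in this order, K has dimension 1 with simplices:

  0-simplices (3): [1], [2], [3]
  1-simplices (3): [1,2], [1,3], [2,3]

giving chain groups C_0 ≅ Z^3, C_1 ≅ Z^3.

∂_1: C_1 → C_0 sends each edge [p,q] (with p < q) to q − p. For instance
  ∂[2,3] = [3] − [2].
This gives a 3×3 integer matrix of rank 2; reducing to Smith normal form yields diagonal entries (1,1).

Computing H_k = (kernel of ∂_k) / (image of ∂_{k+1}):

  H_0: rank C_0 − rank ∂_1 = 3 − 2 = 1, and the invariant factors of ∂_1 are all 1, so H_0 ≅ Z.
  H_1: rank ker ∂_1 − rank ∂_2 = (3 − 2) − 0 = 1, and there is no ∂_2, so H_1 ≅ Z.

(K is a triangulation of the circle S^1.)

H_0 ≅ Z,  H_1 ≅ Z.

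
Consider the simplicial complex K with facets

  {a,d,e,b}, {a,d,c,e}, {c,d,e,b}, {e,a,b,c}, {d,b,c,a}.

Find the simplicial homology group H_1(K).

Take the total order a < b < c < d < e on the vertex set. Then K (dimension 3) consists of the simplices:

  0-simplices (5): a, b, c, d, e
  1-simplices (10): ab, ac, ad, ae, bc, bd, be, cd, ce, de
  2-simplices (10): abc, abd, abe, acd, ace, ade, bcd, bce, bde, cde
  3-simplices (5): abcd, abce, abde, acde, bcde

Hence C_0 ≅ Z^5, C_1 ≅ Z^10, C_2 ≅ Z^10, C_3 ≅ Z^5.

Boundary ∂_1: C_1 → C_0 sends each edge [p,q] (with p < q) to q − p. For instance
  ∂ce = e − c.
As a 5×10 matrix over Z this has rank 4, with invariant factors (1,1,1,1).

The boundary map ∂_2: C_2 → C_1 acts by ∂[p,q,r] = [q,r] − [p,r] + [p,q]. For instance
  ∂ade = de − ae + ad,
  ∂bcd = cd − bd + bc.
The 10×10 boundary matrix has rank 6 and Smith normal form diag(1,1,1,1,1,1).

∂_3: C_3 → C_2 sends each 3-simplex σ to the alternating sum Σ_i (−1)^i (σ with its i-th vertex removed). For instance
  ∂acde = cde − ade + ace − acd,
  ∂bcde = cde − bde + bce − bcd.
The resulting 10×5 matrix has rank 4, and its Smith normal form has invariant factors (1,1,1,1).

From H_k ≅ ker(∂_k) / im(∂_{k+1}) we obtain:

  H_1: rank ker ∂_1 − rank ∂_2 = (10 − 4) − 6 = 0, and the invariant factors of ∂_2 are all 1, so H_1 ≅ 0.

H_1 = 0.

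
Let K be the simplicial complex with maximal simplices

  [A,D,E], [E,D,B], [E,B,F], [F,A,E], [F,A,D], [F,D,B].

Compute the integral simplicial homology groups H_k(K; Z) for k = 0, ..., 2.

H_0 ≅ Z,  H_1 = 0,  H_2 ≅ Z.

Fix the vertex order A < B < D < E < F and write every simplex with vertices in increasing order. Then dim K = 2 and the simplices of K are:

  0-simplices (5): A, B, D, E, F
  1-simplices (9): AD, AE, AF, BD, BE, BF, DE, DF, EF
  2-simplices (6): ADE, ADF, AEF, BDE, BDF, BEF

Hence C_0 ≅ Z^5, C_1 ≅ Z^9, C_2 ≅ Z^6.

The boundary map ∂_1: C_1 → C_0 maps an edge to its endpoints' difference, ∂[p,q] = q − p. For instance
  ∂BD = D − B.
The resulting 5×9 matrix has rank 4, and its Smith normal form has invariant factors (1,1,1,1).

∂_2: C_2 → C_1 acts by ∂[p,q,r] = [q,r] − [p,r] + [p,q]. For instance
  ∂AEF = EF − AF + AE,
  ∂BDF = DF − BF + BD.
The 9×6 boundary matrix has rank 5 and Smith normal form diag(1,1,1,1,1).

Now H_k = ker ∂_k / im ∂_{k+1}, so:

  H_0: rank C_0 − rank ∂_1 = 5 − 4 = 1, and the invariant factors of ∂_1 are all 1, so H_0 = Z.
  H_1: rank ker ∂_1 − rank ∂_2 = (9 − 4) − 5 = 0, and the invariant factors of ∂_2 are all 1, so H_1 = 0.
  H_2: rank ker ∂_2 − rank ∂_3 = (6 − 5) − 0 = 1, and there is no ∂_3, so H_2 = Z.

(K is a triangulation of the 2-sphere S^2.)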